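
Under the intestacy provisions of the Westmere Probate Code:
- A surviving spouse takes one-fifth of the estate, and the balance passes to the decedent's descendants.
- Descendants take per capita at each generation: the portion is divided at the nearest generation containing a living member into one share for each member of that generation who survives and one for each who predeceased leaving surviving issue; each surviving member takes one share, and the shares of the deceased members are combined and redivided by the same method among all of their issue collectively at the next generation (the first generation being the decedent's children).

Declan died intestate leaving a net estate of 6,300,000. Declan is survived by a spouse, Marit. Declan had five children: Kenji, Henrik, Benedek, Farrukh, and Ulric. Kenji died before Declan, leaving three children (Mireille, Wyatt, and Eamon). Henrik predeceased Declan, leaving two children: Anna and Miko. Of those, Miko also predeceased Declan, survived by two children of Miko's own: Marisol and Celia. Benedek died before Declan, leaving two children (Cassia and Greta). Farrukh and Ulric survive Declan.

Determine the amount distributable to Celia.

Marit takes one-fifth of 6,300,000 = 1,260,000. The remaining 5,040,000 passes to the descendants.
The descendants' portion (5,040,000) is divided at the children's generation into 5 shares of 1,008,000. Farrukh and Ulric each take 1,008,000. The 3 shares of the deceased (Kenji, Henrik, and Benedek) are combined into a pool of 3,024,000.
That pool (3,024,000) is divided at the grandchildren's generation into 7 shares of 432,000. Mireille, Wyatt, Eamon, Anna, Cassia, and Greta each take 432,000. The remaining share for the deceased Miko (432,000) is carried to the next generation.
That pool (432,000) is divided at the great-grandchildren's generation equally among Marisol and Celia: 216,000 each.

Celia receives 216,000.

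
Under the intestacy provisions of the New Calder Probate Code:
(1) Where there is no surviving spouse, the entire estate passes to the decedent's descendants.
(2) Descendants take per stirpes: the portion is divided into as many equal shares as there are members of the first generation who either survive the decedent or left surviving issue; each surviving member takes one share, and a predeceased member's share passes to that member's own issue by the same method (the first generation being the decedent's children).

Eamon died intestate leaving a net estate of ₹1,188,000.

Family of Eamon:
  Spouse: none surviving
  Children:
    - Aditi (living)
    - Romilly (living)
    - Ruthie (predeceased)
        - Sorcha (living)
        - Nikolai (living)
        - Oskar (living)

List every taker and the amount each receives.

The entire ₹1,188,000 passes to the descendants.
That amount (₹1,188,000) is divided into 3 shares of ₹396,000: Aditi and Romilly each take ₹396,000; Ruthie's ₹396,000 share passes to Ruthie's issue.
Ruthie's share (₹396,000) is divided into 3 shares of ₹132,000: Sorcha, Nikolai, and Oskar each take ₹132,000.

Aditi: ₹396,000; Romilly: ₹396,000; Sorcha: ₹132,000; Nikolai: ₹132,000; Oskar: ₹132,000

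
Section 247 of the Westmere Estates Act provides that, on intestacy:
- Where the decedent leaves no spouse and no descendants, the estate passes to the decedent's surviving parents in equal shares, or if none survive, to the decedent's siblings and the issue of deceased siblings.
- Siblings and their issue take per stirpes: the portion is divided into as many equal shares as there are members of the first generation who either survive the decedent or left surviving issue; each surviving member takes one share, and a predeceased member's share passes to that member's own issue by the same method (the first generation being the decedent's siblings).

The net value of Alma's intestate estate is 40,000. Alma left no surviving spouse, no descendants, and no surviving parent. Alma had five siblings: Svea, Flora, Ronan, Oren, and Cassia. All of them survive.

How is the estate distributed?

The entire 40,000 passes to the siblings and their issue.
That amount (40,000) is divided into 5 shares of 8,000: Svea, Flora, Ronan, Oren, and Cassia each take 8,000.

Svea: 8,000; Flora: 8,000; Ronan: 8,000; Oren: 8,000; Cassia: 8,000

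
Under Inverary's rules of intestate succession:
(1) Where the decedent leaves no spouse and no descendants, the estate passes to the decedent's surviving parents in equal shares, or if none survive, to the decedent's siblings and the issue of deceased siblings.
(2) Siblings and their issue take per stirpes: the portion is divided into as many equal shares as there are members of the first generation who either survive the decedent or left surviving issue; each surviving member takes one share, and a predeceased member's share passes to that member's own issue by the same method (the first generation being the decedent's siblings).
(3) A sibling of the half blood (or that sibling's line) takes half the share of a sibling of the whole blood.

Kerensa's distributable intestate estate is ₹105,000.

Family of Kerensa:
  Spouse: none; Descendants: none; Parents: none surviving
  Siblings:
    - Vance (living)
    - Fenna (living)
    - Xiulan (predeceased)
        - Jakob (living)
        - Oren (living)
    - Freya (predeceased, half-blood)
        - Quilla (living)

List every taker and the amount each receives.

Vance: ₹30,000; Fenna: ₹30,000; Jakob: ₹15,000; Oren: ₹15,000; Quilla: ₹15,000

The entire ₹105,000 passes to the siblings and their issue.
Counting each half-blood sibling's line as half a unit, there are 7/2 units in ₹105,000, so one unit is ₹30,000. Whole-blood lines (Vance, Fenna, and Xiulan) take ₹30,000 each; half-blood lines (Freya) take ₹15,000 each.
Xiulan's share (₹30,000) is divided into 2 shares of ₹15,000: Jakob and Oren each take ₹15,000.
Freya's share (₹15,000) passes entirely to Quilla.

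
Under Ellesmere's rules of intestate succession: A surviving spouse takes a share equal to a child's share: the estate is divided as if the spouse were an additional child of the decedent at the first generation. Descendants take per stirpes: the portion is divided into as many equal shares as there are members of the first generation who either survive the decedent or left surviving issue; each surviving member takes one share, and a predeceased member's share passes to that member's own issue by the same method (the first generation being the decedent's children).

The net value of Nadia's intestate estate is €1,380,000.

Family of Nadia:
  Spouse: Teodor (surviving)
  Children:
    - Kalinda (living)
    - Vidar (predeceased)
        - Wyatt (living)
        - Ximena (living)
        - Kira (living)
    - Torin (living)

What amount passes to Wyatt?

Wyatt receives €115,000.

The spouse counts as an additional share at the children's level, so there are 4 primary shares of €345,000. Teodor takes one such share (€345,000).
The children's combined portion (€1,035,000) is divided into 3 shares of €345,000: Kalinda and Torin each take €345,000; Vidar's €345,000 share passes to Vidar's issue.
Vidar's share (€345,000) is divided into 3 shares of €115,000: Wyatt, Ximena, and Kira each take €115,000.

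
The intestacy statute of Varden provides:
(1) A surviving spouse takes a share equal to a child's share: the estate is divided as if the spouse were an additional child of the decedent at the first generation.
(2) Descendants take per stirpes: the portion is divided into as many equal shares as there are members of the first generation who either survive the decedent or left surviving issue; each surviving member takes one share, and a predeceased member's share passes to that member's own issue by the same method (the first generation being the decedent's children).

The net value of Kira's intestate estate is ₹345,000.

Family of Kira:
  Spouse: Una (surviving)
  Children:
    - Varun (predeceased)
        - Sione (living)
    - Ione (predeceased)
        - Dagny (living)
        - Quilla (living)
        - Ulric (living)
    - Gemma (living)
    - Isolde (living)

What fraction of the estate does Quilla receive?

Quilla receives 1/15 of the estate.

The spouse counts as an additional share at the children's level, so there are 5 primary shares of ₹69,000. Una takes one such share (₹69,000).
The children's combined portion (₹276,000) is divided into 4 shares of ₹69,000: Gemma and Isolde each take ₹69,000; Varun's ₹69,000 share passes to Varun's issue; Ione's ₹69,000 share passes to Ione's issue.
Varun's share (₹69,000) passes entirely to Sione.
Ione's share (₹69,000) is divided into 3 shares of ₹23,000: Dagny, Quilla, and Ulric each take ₹23,000.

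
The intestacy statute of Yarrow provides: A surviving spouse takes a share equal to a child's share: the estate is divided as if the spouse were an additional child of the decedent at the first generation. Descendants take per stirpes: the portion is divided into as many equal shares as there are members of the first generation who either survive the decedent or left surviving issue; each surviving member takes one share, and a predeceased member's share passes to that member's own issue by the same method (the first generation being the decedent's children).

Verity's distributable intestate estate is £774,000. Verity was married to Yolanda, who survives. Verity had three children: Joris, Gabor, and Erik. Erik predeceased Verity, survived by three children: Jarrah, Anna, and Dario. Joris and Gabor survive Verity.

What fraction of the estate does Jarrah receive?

Jarrah receives 1/12 of the estate.

The spouse counts as an additional share at the children's level, so there are 4 primary shares of £193,500. Yolanda takes one such share (£193,500).
The children's combined portion (£580,500) is divided into 3 shares of £193,500: Joris and Gabor each take £193,500; Erik's £193,500 share passes to Erik's issue.
Erik's share (£193,500) is divided into 3 shares of £64,500: Jarrah, Anna, and Dario each take £64,500.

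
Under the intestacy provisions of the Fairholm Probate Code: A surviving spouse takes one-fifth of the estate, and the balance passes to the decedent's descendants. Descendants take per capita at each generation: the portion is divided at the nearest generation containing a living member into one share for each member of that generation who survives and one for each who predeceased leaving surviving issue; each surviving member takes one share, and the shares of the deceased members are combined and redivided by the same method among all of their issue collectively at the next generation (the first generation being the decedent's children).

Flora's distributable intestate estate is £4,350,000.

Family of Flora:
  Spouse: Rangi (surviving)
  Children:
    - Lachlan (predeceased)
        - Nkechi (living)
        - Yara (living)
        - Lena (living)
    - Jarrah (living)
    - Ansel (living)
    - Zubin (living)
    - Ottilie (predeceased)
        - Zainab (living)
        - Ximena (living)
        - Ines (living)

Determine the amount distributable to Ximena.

Rangi takes one-fifth of £4,350,000 = £870,000. The remaining £3,480,000 passes to the descendants.
The descendants' portion (£3,480,000) is divided at the children's generation into 5 shares of £696,000. Jarrah, Ansel, and Zubin each take £696,000. The 2 shares of the deceased (Lachlan and Ottilie) are combined into a pool of £1,392,000.
That pool (£1,392,000) is divided at the grandchildren's generation equally among Nkechi, Yara, Lena, Zainab, Ximena, and Ines: £232,000 each.

Ximena receives £232,000.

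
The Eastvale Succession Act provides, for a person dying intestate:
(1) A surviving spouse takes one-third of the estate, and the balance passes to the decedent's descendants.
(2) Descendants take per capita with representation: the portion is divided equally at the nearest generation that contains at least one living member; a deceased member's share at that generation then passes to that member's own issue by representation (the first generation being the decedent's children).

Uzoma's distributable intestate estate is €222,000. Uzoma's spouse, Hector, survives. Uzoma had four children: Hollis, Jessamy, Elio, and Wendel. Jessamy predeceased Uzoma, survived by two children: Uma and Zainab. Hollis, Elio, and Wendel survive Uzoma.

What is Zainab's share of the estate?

Zainab receives €18,500.

Hector takes one-third of €222,000 = €74,000. The remaining €148,000 passes to the descendants.
The descendants' portion (€148,000) is divided into 4 shares of €37,000: Hollis, Elio, and Wendel each take €37,000; Jessamy's €37,000 share passes to Jessamy's issue.
Jessamy's share (€37,000) is divided into 2 shares of €18,500: Uma and Zainab each take €18,500.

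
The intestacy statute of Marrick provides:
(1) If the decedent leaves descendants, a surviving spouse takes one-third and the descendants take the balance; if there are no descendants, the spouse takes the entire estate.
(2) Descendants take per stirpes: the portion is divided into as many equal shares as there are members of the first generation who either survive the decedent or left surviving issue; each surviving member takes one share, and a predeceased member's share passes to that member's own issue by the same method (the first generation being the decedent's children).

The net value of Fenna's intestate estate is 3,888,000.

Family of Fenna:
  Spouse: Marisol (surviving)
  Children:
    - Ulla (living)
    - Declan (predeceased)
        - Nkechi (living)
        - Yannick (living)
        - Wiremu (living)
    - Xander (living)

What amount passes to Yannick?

Yannick receives 288,000.

Marisol takes one-third of 3,888,000 = 1,296,000. The remaining 2,592,000 passes to the descendants.
The descendants' portion (2,592,000) is divided into 3 shares of 864,000: Ulla and Xander each take 864,000; Declan's 864,000 share passes to Declan's issue.
Declan's share (864,000) is divided into 3 shares of 288,000: Nkechi, Yannick, and Wiremu each take 288,000.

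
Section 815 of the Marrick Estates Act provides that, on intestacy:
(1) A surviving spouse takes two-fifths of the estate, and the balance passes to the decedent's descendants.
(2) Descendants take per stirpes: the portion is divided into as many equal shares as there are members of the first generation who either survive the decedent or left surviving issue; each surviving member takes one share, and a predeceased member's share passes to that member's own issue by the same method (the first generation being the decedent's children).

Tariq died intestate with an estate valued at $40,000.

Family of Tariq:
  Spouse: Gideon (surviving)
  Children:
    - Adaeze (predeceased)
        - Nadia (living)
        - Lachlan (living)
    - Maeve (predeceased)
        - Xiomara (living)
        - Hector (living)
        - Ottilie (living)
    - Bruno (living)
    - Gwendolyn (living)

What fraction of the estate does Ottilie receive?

Ottilie receives 1/20 of the estate.

Gideon takes two-fifths of $40,000 = $16,000. The remaining $24,000 passes to the descendants.
The descendants' portion ($24,000) is divided into 4 shares of $6,000: Bruno and Gwendolyn each take $6,000; Adaeze's $6,000 share passes to Adaeze's issue; Maeve's $6,000 share passes to Maeve's issue.
Adaeze's share ($6,000) is divided into 2 shares of $3,000: Nadia and Lachlan each take $3,000.
Maeve's share ($6,000) is divided into 3 shares of $2,000: Xiomara, Hector, and Ottilie each take $2,000.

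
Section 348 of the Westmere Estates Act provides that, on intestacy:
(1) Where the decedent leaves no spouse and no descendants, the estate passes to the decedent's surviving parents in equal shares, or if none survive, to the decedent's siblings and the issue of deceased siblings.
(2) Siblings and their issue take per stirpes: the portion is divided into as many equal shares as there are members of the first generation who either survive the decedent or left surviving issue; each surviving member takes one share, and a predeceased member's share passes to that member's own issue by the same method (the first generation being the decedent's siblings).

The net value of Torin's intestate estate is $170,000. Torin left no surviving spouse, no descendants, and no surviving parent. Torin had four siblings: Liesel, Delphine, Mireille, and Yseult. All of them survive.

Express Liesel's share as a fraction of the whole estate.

The entire $170,000 passes to the siblings and their issue.
That amount ($170,000) is divided into 4 shares of $42,500: Liesel, Delphine, Mireille, and Yseult each take $42,500.

Liesel receives 1/4 of the estate.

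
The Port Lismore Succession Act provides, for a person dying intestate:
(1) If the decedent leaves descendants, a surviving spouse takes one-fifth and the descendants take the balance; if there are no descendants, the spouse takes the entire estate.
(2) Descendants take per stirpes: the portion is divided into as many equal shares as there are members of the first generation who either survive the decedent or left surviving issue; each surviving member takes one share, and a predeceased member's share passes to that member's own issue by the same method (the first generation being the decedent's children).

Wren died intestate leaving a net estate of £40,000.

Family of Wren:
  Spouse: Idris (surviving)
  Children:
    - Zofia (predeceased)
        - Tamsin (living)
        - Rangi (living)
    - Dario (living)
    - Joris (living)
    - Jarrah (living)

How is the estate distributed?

Idris takes one-fifth of £40,000 = £8,000. The remaining £32,000 passes to the descendants.
The descendants' portion (£32,000) is divided into 4 shares of £8,000: Dario, Joris, and Jarrah each take £8,000; Zofia's £8,000 share passes to Zofia's issue.
Zofia's share (£8,000) is divided into 2 shares of £4,000: Tamsin and Rangi each take £4,000.

Idris: £8,000; Tamsin: £4,000; Rangi: £4,000; Dario: £8,000; Joris: £8,000; Jarrah: £8,000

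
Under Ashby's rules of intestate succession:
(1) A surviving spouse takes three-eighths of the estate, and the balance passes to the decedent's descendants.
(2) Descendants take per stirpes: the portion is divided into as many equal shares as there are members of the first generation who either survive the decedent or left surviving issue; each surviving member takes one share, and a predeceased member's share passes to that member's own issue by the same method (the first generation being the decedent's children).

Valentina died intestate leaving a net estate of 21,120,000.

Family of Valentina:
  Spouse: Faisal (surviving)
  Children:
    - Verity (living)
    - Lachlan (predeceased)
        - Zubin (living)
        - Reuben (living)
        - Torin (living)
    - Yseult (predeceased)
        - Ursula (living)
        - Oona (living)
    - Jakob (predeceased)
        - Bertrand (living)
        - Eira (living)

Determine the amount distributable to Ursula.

Ursula receives 1,650,000.

Faisal takes three-eighths of 21,120,000 = 7,920,000. The remaining 13,200,000 passes to the descendants.
The descendants' portion (13,200,000) is divided into 4 shares of 3,300,000: Verity takes 3,300,000; Lachlan's 3,300,000 share passes to Lachlan's issue; Yseult's 3,300,000 share passes to Yseult's issue; Jakob's 3,300,000 share passes to Jakob's issue.
Lachlan's share (3,300,000) is divided into 3 shares of 1,100,000: Zubin, Reuben, and Torin each take 1,100,000.
Yseult's share (3,300,000) is divided into 2 shares of 1,650,000: Ursula and Oona each take 1,650,000.
Jakob's share (3,300,000) is divided into 2 shares of 1,650,000: Bertrand and Eira each take 1,650,000.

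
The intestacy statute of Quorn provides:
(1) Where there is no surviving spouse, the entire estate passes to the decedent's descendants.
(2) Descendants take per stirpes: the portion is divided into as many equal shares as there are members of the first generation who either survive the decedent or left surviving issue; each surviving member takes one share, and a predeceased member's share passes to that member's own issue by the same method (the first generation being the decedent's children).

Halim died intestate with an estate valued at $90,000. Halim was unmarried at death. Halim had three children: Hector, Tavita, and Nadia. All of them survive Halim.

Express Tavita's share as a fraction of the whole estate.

The entire $90,000 passes to the descendants.
That amount ($90,000) is divided into 3 shares of $30,000: Hector, Tavita, and Nadia each take $30,000.

Tavita receives 1/3 of the estate.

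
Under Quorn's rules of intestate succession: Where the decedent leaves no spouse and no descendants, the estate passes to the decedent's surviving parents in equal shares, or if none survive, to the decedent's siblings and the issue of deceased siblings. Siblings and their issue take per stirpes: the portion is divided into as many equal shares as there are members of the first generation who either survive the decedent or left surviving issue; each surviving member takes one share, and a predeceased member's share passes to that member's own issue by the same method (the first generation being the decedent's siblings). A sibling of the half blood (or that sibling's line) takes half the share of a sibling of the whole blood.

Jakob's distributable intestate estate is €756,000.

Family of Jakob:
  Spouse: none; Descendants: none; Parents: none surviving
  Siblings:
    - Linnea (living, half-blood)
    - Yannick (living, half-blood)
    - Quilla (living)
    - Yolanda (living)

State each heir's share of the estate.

The entire €756,000 passes to the siblings and their issue.
Counting each half-blood sibling's line as half a unit, there are 3 units in €756,000, so one unit is €252,000. Whole-blood lines (Quilla and Yolanda) take €252,000 each; half-blood lines (Linnea and Yannick) take €126,000 each.

Linnea: €126,000; Yannick: €126,000; Quilla: €252,000; Yolanda: €252,000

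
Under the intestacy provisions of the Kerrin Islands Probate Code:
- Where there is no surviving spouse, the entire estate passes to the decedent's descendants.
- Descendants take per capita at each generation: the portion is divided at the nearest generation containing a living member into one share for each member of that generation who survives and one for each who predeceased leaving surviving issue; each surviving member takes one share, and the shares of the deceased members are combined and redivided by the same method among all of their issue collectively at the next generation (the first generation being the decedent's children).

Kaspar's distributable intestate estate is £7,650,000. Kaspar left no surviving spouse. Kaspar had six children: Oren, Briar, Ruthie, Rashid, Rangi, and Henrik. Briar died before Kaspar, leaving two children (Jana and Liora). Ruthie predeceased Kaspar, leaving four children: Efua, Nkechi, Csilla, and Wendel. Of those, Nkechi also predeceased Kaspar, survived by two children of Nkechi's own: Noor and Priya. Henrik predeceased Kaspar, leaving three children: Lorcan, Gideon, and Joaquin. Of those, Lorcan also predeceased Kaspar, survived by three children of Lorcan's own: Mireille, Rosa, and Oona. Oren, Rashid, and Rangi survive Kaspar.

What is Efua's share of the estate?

Efua receives £425,000.

The entire £7,650,000 passes to the descendants.
That amount (£7,650,000) is divided at the children's generation into 6 shares of £1,275,000. Oren, Rashid, and Rangi each take £1,275,000. The 3 shares of the deceased (Briar, Ruthie, and Henrik) are combined into a pool of £3,825,000.
That pool (£3,825,000) is divided at the grandchildren's generation into 9 shares of £425,000. Jana, Liora, Efua, Csilla, Wendel, Gideon, and Joaquin each take £425,000. The 2 shares of the deceased (Nkechi and Lorcan) are combined into a pool of £850,000.
That pool (£850,000) is divided at the great-grandchildren's generation equally among Noor, Priya, Mireille, Rosa, and Oona: £170,000 each.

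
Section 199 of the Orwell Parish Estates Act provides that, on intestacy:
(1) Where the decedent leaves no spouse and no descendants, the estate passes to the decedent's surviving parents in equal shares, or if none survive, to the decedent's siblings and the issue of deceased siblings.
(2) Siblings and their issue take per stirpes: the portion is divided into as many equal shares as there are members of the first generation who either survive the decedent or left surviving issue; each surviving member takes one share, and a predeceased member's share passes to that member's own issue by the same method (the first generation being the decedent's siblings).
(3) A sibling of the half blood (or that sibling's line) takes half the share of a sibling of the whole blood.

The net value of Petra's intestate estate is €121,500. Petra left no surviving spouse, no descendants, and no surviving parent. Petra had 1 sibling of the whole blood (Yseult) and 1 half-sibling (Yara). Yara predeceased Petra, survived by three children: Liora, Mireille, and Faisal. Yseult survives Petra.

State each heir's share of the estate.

Liora: €13,500; Mireille: €13,500; Faisal: €13,500; Yseult: €81,000

The entire €121,500 passes to the siblings and their issue.
Counting each half-blood sibling's line as half a unit, there are 3/2 units in €121,500, so one unit is €81,000. Whole-blood lines (Yseult) take €81,000 each; half-blood lines (Yara) take €40,500 each.
Yara's share (€40,500) is divided into 3 shares of €13,500: Liora, Mireille, and Faisal each take €13,500.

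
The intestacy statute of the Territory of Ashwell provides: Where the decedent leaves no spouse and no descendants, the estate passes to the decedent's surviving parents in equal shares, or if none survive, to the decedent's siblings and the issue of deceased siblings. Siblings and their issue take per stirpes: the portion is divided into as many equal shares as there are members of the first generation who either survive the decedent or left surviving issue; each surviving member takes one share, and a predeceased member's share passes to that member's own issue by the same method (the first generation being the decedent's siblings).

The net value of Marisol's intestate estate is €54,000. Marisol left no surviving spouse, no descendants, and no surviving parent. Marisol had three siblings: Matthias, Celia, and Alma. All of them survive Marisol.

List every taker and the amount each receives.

The entire €54,000 passes to the siblings and their issue.
That amount (€54,000) is divided into 3 shares of €18,000: Matthias, Celia, and Alma each take €18,000.

Matthias: €18,000; Celia: €18,000; Alma: €18,000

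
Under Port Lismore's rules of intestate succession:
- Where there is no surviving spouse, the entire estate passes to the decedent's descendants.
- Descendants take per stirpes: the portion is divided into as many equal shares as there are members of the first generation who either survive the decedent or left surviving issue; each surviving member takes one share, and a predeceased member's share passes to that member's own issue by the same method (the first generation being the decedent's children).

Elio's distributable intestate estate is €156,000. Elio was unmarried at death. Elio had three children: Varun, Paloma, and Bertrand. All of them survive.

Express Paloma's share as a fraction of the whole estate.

Paloma receives 1/3 of the estate.

The entire €156,000 passes to the descendants.
That amount (€156,000) is divided into 3 shares of €52,000: Varun, Paloma, and Bertrand each take €52,000.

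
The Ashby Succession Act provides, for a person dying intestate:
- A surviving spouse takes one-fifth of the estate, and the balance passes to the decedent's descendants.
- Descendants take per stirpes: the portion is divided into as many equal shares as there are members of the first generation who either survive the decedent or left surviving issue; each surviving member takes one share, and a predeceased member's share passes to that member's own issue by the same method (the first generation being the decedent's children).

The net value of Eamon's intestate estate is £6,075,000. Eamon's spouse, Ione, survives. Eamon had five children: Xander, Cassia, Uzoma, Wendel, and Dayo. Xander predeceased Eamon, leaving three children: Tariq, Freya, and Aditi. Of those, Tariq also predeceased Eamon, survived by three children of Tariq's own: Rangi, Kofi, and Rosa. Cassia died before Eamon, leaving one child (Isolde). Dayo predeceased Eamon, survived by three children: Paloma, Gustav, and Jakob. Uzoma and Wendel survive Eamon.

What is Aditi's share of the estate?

Aditi receives £324,000.

Ione takes one-fifth of £6,075,000 = £1,215,000. The remaining £4,860,000 passes to the descendants.
The descendants' portion (£4,860,000) is divided into 5 shares of £972,000: Uzoma and Wendel each take £972,000; Xander's £972,000 share passes to Xander's issue; Cassia's £972,000 share passes to Cassia's issue; Dayo's £972,000 share passes to Dayo's issue.
Xander's share (£972,000) is divided into 3 shares of £324,000: Freya and Aditi each take £324,000; Tariq's £324,000 share passes to Tariq's issue.
Tariq's share (£324,000) is divided into 3 shares of £108,000: Rangi, Kofi, and Rosa each take £108,000.
Cassia's share (£972,000) passes entirely to Isolde.
Dayo's share (£972,000) is divided into 3 shares of £324,000: Paloma, Gustav, and Jakob each take £324,000.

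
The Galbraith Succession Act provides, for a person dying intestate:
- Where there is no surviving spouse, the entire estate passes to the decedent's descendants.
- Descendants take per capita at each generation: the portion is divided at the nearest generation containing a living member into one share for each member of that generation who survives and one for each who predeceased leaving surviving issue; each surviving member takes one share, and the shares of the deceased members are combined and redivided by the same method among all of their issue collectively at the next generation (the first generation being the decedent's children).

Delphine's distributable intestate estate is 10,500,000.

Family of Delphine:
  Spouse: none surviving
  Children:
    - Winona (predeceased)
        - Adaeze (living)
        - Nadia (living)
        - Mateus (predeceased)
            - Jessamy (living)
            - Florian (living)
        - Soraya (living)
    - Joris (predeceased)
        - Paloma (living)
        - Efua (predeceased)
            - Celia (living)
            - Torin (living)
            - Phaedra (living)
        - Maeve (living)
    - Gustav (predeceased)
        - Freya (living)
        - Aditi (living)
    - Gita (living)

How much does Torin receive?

Torin receives 350,000.

The entire 10,500,000 passes to the descendants.
That amount (10,500,000) is divided at the children's generation into 4 shares of 2,625,000. Gita takes 2,625,000. The 3 shares of the deceased (Winona, Joris, and Gustav) are combined into a pool of 7,875,000.
That pool (7,875,000) is divided at the grandchildren's generation into 9 shares of 875,000. Adaeze, Nadia, Soraya, Paloma, Maeve, Freya, and Aditi each take 875,000. The 2 shares of the deceased (Mateus and Efua) are combined into a pool of 1,750,000.
That pool (1,750,000) is divided at the great-grandchildren's generation equally among Jessamy, Florian, Celia, Torin, and Phaedra: 350,000 each.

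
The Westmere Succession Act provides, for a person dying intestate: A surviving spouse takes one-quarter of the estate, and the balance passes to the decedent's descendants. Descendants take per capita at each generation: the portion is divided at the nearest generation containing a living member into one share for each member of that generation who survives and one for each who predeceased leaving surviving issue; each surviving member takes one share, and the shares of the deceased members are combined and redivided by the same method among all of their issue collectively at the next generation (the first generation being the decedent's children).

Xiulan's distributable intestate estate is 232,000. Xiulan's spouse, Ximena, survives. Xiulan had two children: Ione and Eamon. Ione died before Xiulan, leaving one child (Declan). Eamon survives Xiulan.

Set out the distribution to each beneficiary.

Ximena takes one-quarter of 232,000 = 58,000. The remaining 174,000 passes to the descendants.
The descendants' portion (174,000) is divided at the children's generation into 2 shares of 87,000. Eamon takes 87,000. The remaining share for the deceased Ione (87,000) is carried to the next generation.
That pool (87,000) passes entirely to Declan, the sole taker at the grandchildren's generation.

Ximena: 58,000; Declan: 87,000; Eamon: 87,000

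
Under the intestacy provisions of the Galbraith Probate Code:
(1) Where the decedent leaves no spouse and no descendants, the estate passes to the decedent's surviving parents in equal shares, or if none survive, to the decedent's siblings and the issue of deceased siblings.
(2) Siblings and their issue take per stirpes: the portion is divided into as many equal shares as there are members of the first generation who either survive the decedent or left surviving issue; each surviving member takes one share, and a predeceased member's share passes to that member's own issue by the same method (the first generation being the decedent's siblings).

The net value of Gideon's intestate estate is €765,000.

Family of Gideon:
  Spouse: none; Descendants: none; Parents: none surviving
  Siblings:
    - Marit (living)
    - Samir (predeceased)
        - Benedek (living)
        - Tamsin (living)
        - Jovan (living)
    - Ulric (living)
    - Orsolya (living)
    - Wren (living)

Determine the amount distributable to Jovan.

The entire €765,000 passes to the siblings and their issue.
That amount (€765,000) is divided into 5 shares of €153,000: Marit, Ulric, Orsolya, and Wren each take €153,000; Samir's €153,000 share passes to Samir's issue.
Samir's share (€153,000) is divided into 3 shares of €51,000: Benedek, Tamsin, and Jovan each take €51,000.

Jovan receives €51,000.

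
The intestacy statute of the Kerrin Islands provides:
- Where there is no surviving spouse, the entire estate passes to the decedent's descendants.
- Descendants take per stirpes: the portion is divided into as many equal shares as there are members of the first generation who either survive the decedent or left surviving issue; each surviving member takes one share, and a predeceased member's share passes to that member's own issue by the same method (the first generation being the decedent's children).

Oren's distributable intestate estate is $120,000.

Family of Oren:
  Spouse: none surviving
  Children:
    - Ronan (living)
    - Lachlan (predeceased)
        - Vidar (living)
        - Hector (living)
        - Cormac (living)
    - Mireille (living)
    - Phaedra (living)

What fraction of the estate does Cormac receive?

The entire $120,000 passes to the descendants.
That amount ($120,000) is divided into 4 shares of $30,000: Ronan, Mireille, and Phaedra each take $30,000; Lachlan's $30,000 share passes to Lachlan's issue.
Lachlan's share ($30,000) is divided into 3 shares of $10,000: Vidar, Hector, and Cormac each take $10,000.

Cormac receives 1/12 of the estate.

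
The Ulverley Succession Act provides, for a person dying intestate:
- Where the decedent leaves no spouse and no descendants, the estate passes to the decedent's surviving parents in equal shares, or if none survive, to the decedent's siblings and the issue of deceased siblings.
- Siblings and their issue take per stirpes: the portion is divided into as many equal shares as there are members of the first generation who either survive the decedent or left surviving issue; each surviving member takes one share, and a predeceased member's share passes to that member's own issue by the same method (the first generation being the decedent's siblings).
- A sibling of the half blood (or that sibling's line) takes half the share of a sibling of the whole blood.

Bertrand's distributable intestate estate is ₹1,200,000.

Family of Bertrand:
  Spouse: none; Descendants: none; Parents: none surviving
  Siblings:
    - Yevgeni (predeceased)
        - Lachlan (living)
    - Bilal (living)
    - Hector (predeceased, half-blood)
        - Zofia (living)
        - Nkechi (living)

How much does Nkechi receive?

The entire ₹1,200,000 passes to the siblings and their issue.
Counting each half-blood sibling's line as half a unit, there are 5/2 units in ₹1,200,000, so one unit is ₹480,000. Whole-blood lines (Yevgeni and Bilal) take ₹480,000 each; half-blood lines (Hector) take ₹240,000 each.
Yevgeni's share (₹480,000) passes entirely to Lachlan.
Hector's share (₹240,000) is divided into 2 shares of ₹120,000: Zofia and Nkechi each take ₹120,000.

Nkechi receives ₹120,000.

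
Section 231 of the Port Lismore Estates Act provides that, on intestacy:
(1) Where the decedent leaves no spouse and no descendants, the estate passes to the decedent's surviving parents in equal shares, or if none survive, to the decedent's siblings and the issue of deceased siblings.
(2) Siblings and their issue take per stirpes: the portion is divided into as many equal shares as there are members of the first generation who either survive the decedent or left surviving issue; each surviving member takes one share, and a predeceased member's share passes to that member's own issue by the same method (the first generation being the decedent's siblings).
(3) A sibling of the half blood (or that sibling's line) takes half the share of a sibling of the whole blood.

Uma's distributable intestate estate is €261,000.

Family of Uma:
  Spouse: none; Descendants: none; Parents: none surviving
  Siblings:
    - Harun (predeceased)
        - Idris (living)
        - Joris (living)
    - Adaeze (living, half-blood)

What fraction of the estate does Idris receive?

Idris receives 1/3 of the estate.

The entire €261,000 passes to the siblings and their issue.
Counting each half-blood sibling's line as half a unit, there are 3/2 units in €261,000, so one unit is €174,000. Whole-blood lines (Harun) take €174,000 each; half-blood lines (Adaeze) take €87,000 each.
Harun's share (€174,000) is divided into 2 shares of €87,000: Idris and Joris each take €87,000.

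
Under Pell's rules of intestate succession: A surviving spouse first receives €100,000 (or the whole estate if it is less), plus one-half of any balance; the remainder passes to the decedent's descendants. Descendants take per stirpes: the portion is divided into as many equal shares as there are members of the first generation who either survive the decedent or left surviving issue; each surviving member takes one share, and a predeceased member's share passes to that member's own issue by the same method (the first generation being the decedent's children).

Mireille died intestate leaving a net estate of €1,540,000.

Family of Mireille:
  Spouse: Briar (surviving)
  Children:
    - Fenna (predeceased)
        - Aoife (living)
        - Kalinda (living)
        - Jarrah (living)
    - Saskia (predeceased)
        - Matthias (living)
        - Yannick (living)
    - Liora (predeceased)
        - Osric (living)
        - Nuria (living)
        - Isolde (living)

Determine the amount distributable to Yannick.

Yannick receives €120,000.

Briar first takes €100,000, leaving a balance of €1,440,000. Briar then takes one-half of the balance (€720,000), for a total of €820,000. The remaining €720,000 passes to the descendants.
The descendants' portion (€720,000) is divided into 3 shares of €240,000: Fenna's €240,000 share passes to Fenna's issue; Saskia's €240,000 share passes to Saskia's issue; Liora's €240,000 share passes to Liora's issue.
Fenna's share (€240,000) is divided into 3 shares of €80,000: Aoife, Kalinda, and Jarrah each take €80,000.
Saskia's share (€240,000) is divided into 2 shares of €120,000: Matthias and Yannick each take €120,000.
Liora's share (€240,000) is divided into 3 shares of €80,000: Osric, Nuria, and Isolde each take €80,000.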